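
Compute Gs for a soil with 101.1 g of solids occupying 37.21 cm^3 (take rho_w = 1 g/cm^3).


Using Gs = m_s / (V_s * rho_w)
Since rho_w = 1 g/cm^3:
Gs = 101.1 / 37.21
Gs = 2.717


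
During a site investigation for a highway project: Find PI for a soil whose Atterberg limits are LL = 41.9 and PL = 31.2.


Result: 10.7

Derivation:
Using PI = LL - PL
PI = 41.9 - 31.2
PI = 10.7


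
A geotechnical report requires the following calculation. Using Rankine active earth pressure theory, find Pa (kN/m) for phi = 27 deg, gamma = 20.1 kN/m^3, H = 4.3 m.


Result: 69.78 kN/m

Derivation:
Compute active earth pressure coefficient:
Ka = tan^2(45 - phi/2) = tan^2(31.5) = 0.375525
Compute active force:
Pa = 0.5 * Ka * gamma * H^2
Pa = 0.5 * 0.375525 * 20.1 * 4.3^2
Pa = 69.78 kN/m


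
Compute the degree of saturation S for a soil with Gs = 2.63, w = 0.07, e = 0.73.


Using S = Gs * w / e
S = 2.63 * 0.07 / 0.73
S = 0.2522


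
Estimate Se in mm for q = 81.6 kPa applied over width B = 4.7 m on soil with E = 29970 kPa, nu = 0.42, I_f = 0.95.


Using Se = q * B * (1 - nu^2) * I_f / E
1 - nu^2 = 1 - 0.42^2 = 0.8236
Se = 81.6 * 4.7 * 0.8236 * 0.95 / 29970
Se = 0.010012 m
Convert to mm: Se = 0.010012 * 1000 = 10.012 mm


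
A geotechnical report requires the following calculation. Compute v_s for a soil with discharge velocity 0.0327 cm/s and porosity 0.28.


Using v_s = v_d / n
v_s = 0.0327 / 0.28
v_s = 0.11679 cm/s


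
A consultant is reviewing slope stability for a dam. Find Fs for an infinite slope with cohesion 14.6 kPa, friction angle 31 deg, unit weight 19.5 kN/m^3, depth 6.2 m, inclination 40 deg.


Using Fs = c / (gamma*H*sin(beta)*cos(beta)) + tan(phi)/tan(beta)
Cohesion contribution = 14.6 / (19.5*6.2*sin(40)*cos(40))
Cohesion contribution = 0.245248
Friction contribution = tan(31)/tan(40) = 0.716078
Fs = 0.245248 + 0.716078
Fs = 0.961


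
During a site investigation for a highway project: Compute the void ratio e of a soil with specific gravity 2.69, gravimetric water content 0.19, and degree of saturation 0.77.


Using the relation e = Gs * w / S
e = 2.69 * 0.19 / 0.77
e = 0.6638


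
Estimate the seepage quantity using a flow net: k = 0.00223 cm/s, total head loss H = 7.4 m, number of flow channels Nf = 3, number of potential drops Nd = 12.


Result: 4.126e-05 m^3/s per m

Derivation:
Convert k to m/s for unit consistency with H:
k = 0.00223 cm/s = 0.00223 / 100 m/s = 2.23e-05 m/s
Using q = k * H * Nf / Nd
Nf / Nd = 3 / 12 = 0.25
q = 2.23e-05 * 7.4 * 0.25
q = 4.126e-05 m^3/s per m


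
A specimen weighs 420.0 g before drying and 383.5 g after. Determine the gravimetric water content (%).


Using w = (m_wet - m_dry) / m_dry * 100
m_wet - m_dry = 420.0 - 383.5 = 36.5 g
w = 36.5 / 383.5 * 100
w = 9.52 %


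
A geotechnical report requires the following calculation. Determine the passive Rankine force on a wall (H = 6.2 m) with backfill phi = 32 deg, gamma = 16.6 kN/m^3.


Result: 1038.38 kN/m

Derivation:
Compute passive earth pressure coefficient:
Kp = tan^2(45 + phi/2) = tan^2(61.0) = 3.254588
Compute passive force:
Pp = 0.5 * Kp * gamma * H^2
Pp = 0.5 * 3.254588 * 16.6 * 6.2^2
Pp = 1038.38 kN/m


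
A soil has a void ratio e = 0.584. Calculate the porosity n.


Result: 0.3687

Derivation:
Using the relation n = e / (1 + e)
n = 0.584 / (1 + 0.584)
n = 0.584 / 1.584
n = 0.3687


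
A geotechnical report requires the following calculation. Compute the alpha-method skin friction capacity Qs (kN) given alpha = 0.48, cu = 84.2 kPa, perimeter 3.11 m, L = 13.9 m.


Using Qs = alpha * cu * perimeter * L
Qs = 0.48 * 84.2 * 3.11 * 13.9
Qs = 1747.14 kN


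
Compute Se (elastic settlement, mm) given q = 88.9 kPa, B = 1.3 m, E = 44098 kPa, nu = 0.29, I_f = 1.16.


Using Se = q * B * (1 - nu^2) * I_f / E
1 - nu^2 = 1 - 0.29^2 = 0.9159
Se = 88.9 * 1.3 * 0.9159 * 1.16 / 44098
Se = 0.002784 m
Convert to mm: Se = 0.002784 * 1000 = 2.784 mm


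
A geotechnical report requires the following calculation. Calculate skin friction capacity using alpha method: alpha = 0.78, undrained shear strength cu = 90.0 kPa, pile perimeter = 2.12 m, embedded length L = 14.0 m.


Using Qs = alpha * cu * perimeter * L
Qs = 0.78 * 90.0 * 2.12 * 14.0
Qs = 2083.54 kN


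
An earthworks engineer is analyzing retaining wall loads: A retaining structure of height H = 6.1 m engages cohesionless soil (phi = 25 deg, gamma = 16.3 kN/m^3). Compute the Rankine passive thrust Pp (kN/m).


Result: 747.21 kN/m

Derivation:
Compute passive earth pressure coefficient:
Kp = tan^2(45 + phi/2) = tan^2(57.5) = 2.463913
Compute passive force:
Pp = 0.5 * Kp * gamma * H^2
Pp = 0.5 * 2.463913 * 16.3 * 6.1^2
Pp = 747.21 kN/m


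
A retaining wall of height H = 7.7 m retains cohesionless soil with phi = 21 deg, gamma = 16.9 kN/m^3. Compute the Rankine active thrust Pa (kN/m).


Compute active earth pressure coefficient:
Ka = tan^2(45 - phi/2) = tan^2(34.5) = 0.472355
Compute active force:
Pa = 0.5 * Ka * gamma * H^2
Pa = 0.5 * 0.472355 * 16.9 * 7.7^2
Pa = 236.65 kN/m


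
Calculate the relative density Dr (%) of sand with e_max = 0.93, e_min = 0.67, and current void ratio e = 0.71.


Using Dr = (e_max - e) / (e_max - e_min) * 100
e_max - e = 0.93 - 0.71 = 0.22
e_max - e_min = 0.93 - 0.67 = 0.26
Dr = 0.22 / 0.26 * 100
Dr = 84.62 %


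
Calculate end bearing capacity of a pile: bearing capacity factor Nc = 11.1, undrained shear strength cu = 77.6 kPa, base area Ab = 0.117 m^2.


Using Qb = Nc * cu * Ab
Qb = 11.1 * 77.6 * 0.117
Qb = 100.78 kN


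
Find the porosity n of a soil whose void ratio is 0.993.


Using the relation n = e / (1 + e)
n = 0.993 / (1 + 0.993)
n = 0.993 / 1.993
n = 0.4982


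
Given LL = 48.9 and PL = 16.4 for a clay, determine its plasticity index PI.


Using PI = LL - PL
PI = 48.9 - 16.4
PI = 32.5


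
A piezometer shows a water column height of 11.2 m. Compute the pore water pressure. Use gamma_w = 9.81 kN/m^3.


Using u = gamma_w * h_w
u = 9.81 * 11.2
u = 109.87 kPa


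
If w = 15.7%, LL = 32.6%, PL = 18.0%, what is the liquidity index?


Result: -0.158

Derivation:
First compute the plasticity index:
PI = LL - PL = 32.6 - 18.0 = 14.6
Then compute the liquidity index:
LI = (w - PL) / PI
LI = (15.7 - 18.0) / 14.6
LI = -0.158


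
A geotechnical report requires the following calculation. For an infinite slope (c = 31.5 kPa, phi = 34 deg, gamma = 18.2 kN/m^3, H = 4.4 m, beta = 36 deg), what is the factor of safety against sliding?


Result: 1.756

Derivation:
Using Fs = c / (gamma*H*sin(beta)*cos(beta)) + tan(phi)/tan(beta)
Cohesion contribution = 31.5 / (18.2*4.4*sin(36)*cos(36))
Cohesion contribution = 0.827199
Friction contribution = tan(34)/tan(36) = 0.928381
Fs = 0.827199 + 0.928381
Fs = 1.756


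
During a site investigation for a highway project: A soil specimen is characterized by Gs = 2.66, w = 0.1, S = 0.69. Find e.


Using the relation e = Gs * w / S
e = 2.66 * 0.1 / 0.69
e = 0.3855


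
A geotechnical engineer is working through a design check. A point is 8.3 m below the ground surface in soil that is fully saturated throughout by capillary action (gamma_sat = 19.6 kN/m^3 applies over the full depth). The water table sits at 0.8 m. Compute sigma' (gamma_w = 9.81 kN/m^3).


Total stress = gamma_sat * depth
sigma = 19.6 * 8.3 = 162.68 kPa
Pore water pressure u = gamma_w * (depth - d_wt)
u = 9.81 * (8.3 - 0.8) = 73.575 kPa
Effective stress = sigma - u
sigma' = 162.68 - 73.575 = 89.11 kPa


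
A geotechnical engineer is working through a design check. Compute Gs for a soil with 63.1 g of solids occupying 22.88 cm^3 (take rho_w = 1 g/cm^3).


Using Gs = m_s / (V_s * rho_w)
Since rho_w = 1 g/cm^3:
Gs = 63.1 / 22.88
Gs = 2.758


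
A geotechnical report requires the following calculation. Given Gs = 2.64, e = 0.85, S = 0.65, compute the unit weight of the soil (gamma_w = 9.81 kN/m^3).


Result: 16.929 kN/m^3

Derivation:
Using gamma = gamma_w * (Gs + S*e) / (1 + e)
Numerator: Gs + S*e = 2.64 + 0.65*0.85 = 3.1925
Denominator: 1 + e = 1 + 0.85 = 1.85
gamma = 9.81 * 3.1925 / 1.85
gamma = 16.929 kN/m^3


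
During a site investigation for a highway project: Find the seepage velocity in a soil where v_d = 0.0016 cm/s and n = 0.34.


Using v_s = v_d / n
v_s = 0.0016 / 0.34
v_s = 0.00471 cm/s


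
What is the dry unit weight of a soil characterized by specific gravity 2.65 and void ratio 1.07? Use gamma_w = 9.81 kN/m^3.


Using gamma_d = Gs * gamma_w / (1 + e)
gamma_d = 2.65 * 9.81 / (1 + 1.07)
gamma_d = 2.65 * 9.81 / 2.07
gamma_d = 12.559 kN/m^3


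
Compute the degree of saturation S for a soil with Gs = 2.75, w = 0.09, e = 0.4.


Using S = Gs * w / e
S = 2.75 * 0.09 / 0.4
S = 0.6187


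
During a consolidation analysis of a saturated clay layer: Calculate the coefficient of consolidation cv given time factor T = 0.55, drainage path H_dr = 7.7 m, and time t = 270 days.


Result: 0.12078 m^2/day

Derivation:
Using cv = T * H_dr^2 / t
H_dr^2 = 7.7^2 = 59.29
cv = 0.55 * 59.29 / 270
cv = 0.12078 m^2/day


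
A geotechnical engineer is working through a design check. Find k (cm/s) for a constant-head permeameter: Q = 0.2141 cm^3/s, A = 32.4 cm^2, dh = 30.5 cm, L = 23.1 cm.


Compute hydraulic gradient:
i = dh / L = 30.5 / 23.1 = 1.32035
Then apply Darcy's law:
k = Q / (A * i)
k = 0.2141 / (32.4 * 1.32035)
k = 0.2141 / 42.7792
k = 0.005005 cm/s


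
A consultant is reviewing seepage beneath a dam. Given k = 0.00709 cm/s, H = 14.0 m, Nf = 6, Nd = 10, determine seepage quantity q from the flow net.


Convert k to m/s for unit consistency with H:
k = 0.00709 cm/s = 0.00709 / 100 m/s = 7.09e-05 m/s
Using q = k * H * Nf / Nd
Nf / Nd = 6 / 10 = 0.6
q = 7.09e-05 * 14.0 * 0.6
q = 0.0005956 m^3/s per m


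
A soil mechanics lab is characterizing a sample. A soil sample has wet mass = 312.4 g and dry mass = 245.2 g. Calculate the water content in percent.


Result: 27.41 %

Derivation:
Using w = (m_wet - m_dry) / m_dry * 100
m_wet - m_dry = 312.4 - 245.2 = 67.2 g
w = 67.2 / 245.2 * 100
w = 27.41 %


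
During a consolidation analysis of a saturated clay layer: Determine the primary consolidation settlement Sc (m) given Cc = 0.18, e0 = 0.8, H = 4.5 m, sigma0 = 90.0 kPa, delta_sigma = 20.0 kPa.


Using Sc = Cc * H / (1 + e0) * log10((sigma0 + delta_sigma) / sigma0)
Stress ratio = (90.0 + 20.0) / 90.0 = 1.22222
log10(1.22222) = 0.0871502
Cc * H / (1 + e0) = 0.18 * 4.5 / (1 + 0.8) = 0.45
Sc = 0.45 * 0.0871502
Sc = 0.0392 m


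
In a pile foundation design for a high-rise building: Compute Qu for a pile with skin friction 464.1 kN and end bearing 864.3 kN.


Using Qu = Qf + Qb
Qu = 464.1 + 864.3
Qu = 1328.4 kN


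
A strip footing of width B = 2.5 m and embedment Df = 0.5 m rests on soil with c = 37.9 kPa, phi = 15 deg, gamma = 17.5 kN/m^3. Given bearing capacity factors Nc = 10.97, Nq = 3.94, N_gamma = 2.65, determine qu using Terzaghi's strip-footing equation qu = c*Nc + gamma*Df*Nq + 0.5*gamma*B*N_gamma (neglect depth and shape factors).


Compute qu = c*Nc + gamma*Df*Nq + 0.5*gamma*B*N_gamma
Term 1: 37.9 * 10.97 = 415.763
Term 2: 17.5 * 0.5 * 3.94 = 34.475
Term 3: 0.5 * 17.5 * 2.5 * 2.65 = 57.96875
qu = 415.763 + 34.475 + 57.96875
qu = 508.21 kPa


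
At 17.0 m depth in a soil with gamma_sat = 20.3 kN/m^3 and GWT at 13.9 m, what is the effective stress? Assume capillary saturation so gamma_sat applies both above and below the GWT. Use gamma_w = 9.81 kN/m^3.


Total stress = gamma_sat * depth
sigma = 20.3 * 17.0 = 345.1 kPa
Pore water pressure u = gamma_w * (depth - d_wt)
u = 9.81 * (17.0 - 13.9) = 30.411 kPa
Effective stress = sigma - u
sigma' = 345.1 - 30.411 = 314.69 kPa


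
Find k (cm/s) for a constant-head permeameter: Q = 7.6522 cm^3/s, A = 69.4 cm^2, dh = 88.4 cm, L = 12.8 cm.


Result: 0.015966 cm/s

Derivation:
Compute hydraulic gradient:
i = dh / L = 88.4 / 12.8 = 6.90625
Then apply Darcy's law:
k = Q / (A * i)
k = 7.6522 / (69.4 * 6.90625)
k = 7.6522 / 479.294
k = 0.015966 cm/s


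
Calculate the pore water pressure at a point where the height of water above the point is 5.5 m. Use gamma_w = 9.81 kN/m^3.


Result: 53.96 kPa

Derivation:
Using u = gamma_w * h_w
u = 9.81 * 5.5
u = 53.96 kPa


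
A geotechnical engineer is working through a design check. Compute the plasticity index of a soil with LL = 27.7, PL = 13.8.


Using PI = LL - PL
PI = 27.7 - 13.8
PI = 13.9


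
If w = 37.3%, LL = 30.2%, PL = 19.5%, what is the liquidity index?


Result: 1.664

Derivation:
First compute the plasticity index:
PI = LL - PL = 30.2 - 19.5 = 10.7
Then compute the liquidity index:
LI = (w - PL) / PI
LI = (37.3 - 19.5) / 10.7
LI = 1.664


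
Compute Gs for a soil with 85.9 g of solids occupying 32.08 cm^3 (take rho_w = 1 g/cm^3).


Using Gs = m_s / (V_s * rho_w)
Since rho_w = 1 g/cm^3:
Gs = 85.9 / 32.08
Gs = 2.678


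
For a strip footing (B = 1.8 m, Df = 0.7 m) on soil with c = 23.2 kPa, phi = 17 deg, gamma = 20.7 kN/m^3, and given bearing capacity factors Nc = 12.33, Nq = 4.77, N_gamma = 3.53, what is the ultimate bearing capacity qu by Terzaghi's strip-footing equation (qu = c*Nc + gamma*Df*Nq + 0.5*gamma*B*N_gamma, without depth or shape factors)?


Result: 420.94 kPa

Derivation:
Compute qu = c*Nc + gamma*Df*Nq + 0.5*gamma*B*N_gamma
Term 1: 23.2 * 12.33 = 286.056
Term 2: 20.7 * 0.7 * 4.77 = 69.1173
Term 3: 0.5 * 20.7 * 1.8 * 3.53 = 65.7639
qu = 286.056 + 69.1173 + 65.7639
qu = 420.94 kPa


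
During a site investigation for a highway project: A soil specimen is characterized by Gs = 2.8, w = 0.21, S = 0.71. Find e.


Result: 0.8282

Derivation:
Using the relation e = Gs * w / S
e = 2.8 * 0.21 / 0.71
e = 0.8282


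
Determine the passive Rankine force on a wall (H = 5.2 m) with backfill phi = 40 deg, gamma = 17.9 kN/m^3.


Compute passive earth pressure coefficient:
Kp = tan^2(45 + phi/2) = tan^2(65.0) = 4.59891
Compute passive force:
Pp = 0.5 * Kp * gamma * H^2
Pp = 0.5 * 4.59891 * 17.9 * 5.2^2
Pp = 1112.97 kN/m


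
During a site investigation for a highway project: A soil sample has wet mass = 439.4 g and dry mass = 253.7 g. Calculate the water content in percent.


Using w = (m_wet - m_dry) / m_dry * 100
m_wet - m_dry = 439.4 - 253.7 = 185.7 g
w = 185.7 / 253.7 * 100
w = 73.2 %


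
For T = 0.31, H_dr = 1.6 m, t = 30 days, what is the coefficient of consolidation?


Using cv = T * H_dr^2 / t
H_dr^2 = 1.6^2 = 2.56
cv = 0.31 * 2.56 / 30
cv = 0.02645 m^2/day


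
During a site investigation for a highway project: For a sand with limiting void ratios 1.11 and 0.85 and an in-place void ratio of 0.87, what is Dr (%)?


Result: 92.31 %

Derivation:
Using Dr = (e_max - e) / (e_max - e_min) * 100
e_max - e = 1.11 - 0.87 = 0.24
e_max - e_min = 1.11 - 0.85 = 0.26
Dr = 0.24 / 0.26 * 100
Dr = 92.31 %


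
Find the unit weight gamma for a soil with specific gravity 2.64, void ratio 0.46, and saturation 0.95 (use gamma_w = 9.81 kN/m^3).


Using gamma = gamma_w * (Gs + S*e) / (1 + e)
Numerator: Gs + S*e = 2.64 + 0.95*0.46 = 3.077
Denominator: 1 + e = 1 + 0.46 = 1.46
gamma = 9.81 * 3.077 / 1.46
gamma = 20.675 kN/m^3


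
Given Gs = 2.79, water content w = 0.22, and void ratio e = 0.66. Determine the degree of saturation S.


Using S = Gs * w / e
S = 2.79 * 0.22 / 0.66
S = 0.93


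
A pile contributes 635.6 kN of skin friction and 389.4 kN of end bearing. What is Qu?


Result: 1025.0 kN

Derivation:
Using Qu = Qf + Qb
Qu = 635.6 + 389.4
Qu = 1025.0 kN


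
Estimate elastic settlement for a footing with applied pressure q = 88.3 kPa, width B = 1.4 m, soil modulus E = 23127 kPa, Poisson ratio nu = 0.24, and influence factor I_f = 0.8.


Using Se = q * B * (1 - nu^2) * I_f / E
1 - nu^2 = 1 - 0.24^2 = 0.9424
Se = 88.3 * 1.4 * 0.9424 * 0.8 / 23127
Se = 0.004030 m
Convert to mm: Se = 0.004030 * 1000 = 4.03 mm


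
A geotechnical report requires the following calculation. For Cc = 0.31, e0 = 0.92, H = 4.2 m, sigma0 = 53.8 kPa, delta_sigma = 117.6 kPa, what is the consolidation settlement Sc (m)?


Using Sc = Cc * H / (1 + e0) * log10((sigma0 + delta_sigma) / sigma0)
Stress ratio = (53.8 + 117.6) / 53.8 = 3.18587
log10(3.18587) = 0.503229
Cc * H / (1 + e0) = 0.31 * 4.2 / (1 + 0.92) = 0.678125
Sc = 0.678125 * 0.503229
Sc = 0.3413 m


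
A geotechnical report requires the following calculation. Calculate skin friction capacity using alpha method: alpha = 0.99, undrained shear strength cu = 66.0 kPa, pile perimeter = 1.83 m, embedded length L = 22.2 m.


Result: 2654.5 kN

Derivation:
Using Qs = alpha * cu * perimeter * L
Qs = 0.99 * 66.0 * 1.83 * 22.2
Qs = 2654.5 kN


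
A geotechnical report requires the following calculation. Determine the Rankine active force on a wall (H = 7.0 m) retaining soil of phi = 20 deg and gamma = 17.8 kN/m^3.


Compute active earth pressure coefficient:
Ka = tan^2(45 - phi/2) = tan^2(35.0) = 0.490291
Compute active force:
Pa = 0.5 * Ka * gamma * H^2
Pa = 0.5 * 0.490291 * 17.8 * 7.0^2
Pa = 213.82 kN/m


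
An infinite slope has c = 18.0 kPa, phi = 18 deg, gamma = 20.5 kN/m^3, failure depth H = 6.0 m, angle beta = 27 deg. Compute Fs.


Result: 0.999

Derivation:
Using Fs = c / (gamma*H*sin(beta)*cos(beta)) + tan(phi)/tan(beta)
Cohesion contribution = 18.0 / (20.5*6.0*sin(27)*cos(27))
Cohesion contribution = 0.361776
Friction contribution = tan(18)/tan(27) = 0.637691
Fs = 0.361776 + 0.637691
Fs = 0.999


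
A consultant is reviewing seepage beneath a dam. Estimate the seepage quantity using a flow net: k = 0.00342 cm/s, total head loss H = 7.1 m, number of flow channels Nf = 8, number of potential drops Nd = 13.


Result: 0.0001494 m^3/s per m

Derivation:
Convert k to m/s for unit consistency with H:
k = 0.00342 cm/s = 0.00342 / 100 m/s = 3.42e-05 m/s
Using q = k * H * Nf / Nd
Nf / Nd = 8 / 13 = 0.6154
q = 3.42e-05 * 7.1 * 0.6154
q = 0.0001494 m^3/s per m


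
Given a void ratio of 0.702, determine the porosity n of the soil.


Using the relation n = e / (1 + e)
n = 0.702 / (1 + 0.702)
n = 0.702 / 1.702
n = 0.4125


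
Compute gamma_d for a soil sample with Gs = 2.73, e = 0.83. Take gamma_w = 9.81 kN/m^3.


Using gamma_d = Gs * gamma_w / (1 + e)
gamma_d = 2.73 * 9.81 / (1 + 0.83)
gamma_d = 2.73 * 9.81 / 1.83
gamma_d = 14.635 kN/m^3


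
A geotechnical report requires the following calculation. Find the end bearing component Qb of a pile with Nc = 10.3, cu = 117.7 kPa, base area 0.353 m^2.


Using Qb = Nc * cu * Ab
Qb = 10.3 * 117.7 * 0.353
Qb = 427.95 kN


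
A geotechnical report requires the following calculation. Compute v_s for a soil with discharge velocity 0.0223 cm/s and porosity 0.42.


Using v_s = v_d / n
v_s = 0.0223 / 0.42
v_s = 0.0531 cm/s


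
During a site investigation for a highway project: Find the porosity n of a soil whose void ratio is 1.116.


Result: 0.5274

Derivation:
Using the relation n = e / (1 + e)
n = 1.116 / (1 + 1.116)
n = 1.116 / 2.116
n = 0.5274


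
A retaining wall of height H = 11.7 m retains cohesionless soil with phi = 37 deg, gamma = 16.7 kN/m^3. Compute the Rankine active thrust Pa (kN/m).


Result: 284.14 kN/m

Derivation:
Compute active earth pressure coefficient:
Ka = tan^2(45 - phi/2) = tan^2(26.5) = 0.248584
Compute active force:
Pa = 0.5 * Ka * gamma * H^2
Pa = 0.5 * 0.248584 * 16.7 * 11.7^2
Pa = 284.14 kN/m


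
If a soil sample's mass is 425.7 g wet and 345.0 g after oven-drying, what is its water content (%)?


Using w = (m_wet - m_dry) / m_dry * 100
m_wet - m_dry = 425.7 - 345.0 = 80.7 g
w = 80.7 / 345.0 * 100
w = 23.39 %


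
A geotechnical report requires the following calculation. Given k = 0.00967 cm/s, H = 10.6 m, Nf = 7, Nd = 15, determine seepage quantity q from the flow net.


Convert k to m/s for unit consistency with H:
k = 0.00967 cm/s = 0.00967 / 100 m/s = 9.67e-05 m/s
Using q = k * H * Nf / Nd
Nf / Nd = 7 / 15 = 0.4667
q = 9.67e-05 * 10.6 * 0.4667
q = 0.0004783 m^3/s per m


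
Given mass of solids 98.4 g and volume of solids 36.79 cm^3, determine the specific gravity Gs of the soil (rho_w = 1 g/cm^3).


Using Gs = m_s / (V_s * rho_w)
Since rho_w = 1 g/cm^3:
Gs = 98.4 / 36.79
Gs = 2.675


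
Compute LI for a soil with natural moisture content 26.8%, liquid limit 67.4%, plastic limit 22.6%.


First compute the plasticity index:
PI = LL - PL = 67.4 - 22.6 = 44.8
Then compute the liquidity index:
LI = (w - PL) / PI
LI = (26.8 - 22.6) / 44.8
LI = 0.094


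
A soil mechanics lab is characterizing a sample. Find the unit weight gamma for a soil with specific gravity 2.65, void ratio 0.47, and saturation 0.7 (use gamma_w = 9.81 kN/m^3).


Using gamma = gamma_w * (Gs + S*e) / (1 + e)
Numerator: Gs + S*e = 2.65 + 0.7*0.47 = 2.979
Denominator: 1 + e = 1 + 0.47 = 1.47
gamma = 9.81 * 2.979 / 1.47
gamma = 19.88 kN/m^3


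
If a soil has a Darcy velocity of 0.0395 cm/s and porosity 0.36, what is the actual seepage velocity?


Using v_s = v_d / n
v_s = 0.0395 / 0.36
v_s = 0.10972 cm/s


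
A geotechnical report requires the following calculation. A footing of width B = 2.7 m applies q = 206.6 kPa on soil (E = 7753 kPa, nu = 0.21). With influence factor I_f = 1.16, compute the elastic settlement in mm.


Result: 79.78 mm

Derivation:
Using Se = q * B * (1 - nu^2) * I_f / E
1 - nu^2 = 1 - 0.21^2 = 0.9559
Se = 206.6 * 2.7 * 0.9559 * 1.16 / 7753
Se = 0.079780 m
Convert to mm: Se = 0.079780 * 1000 = 79.78 mm


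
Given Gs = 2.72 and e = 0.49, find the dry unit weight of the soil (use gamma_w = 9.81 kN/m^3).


Result: 17.908 kN/m^3

Derivation:
Using gamma_d = Gs * gamma_w / (1 + e)
gamma_d = 2.72 * 9.81 / (1 + 0.49)
gamma_d = 2.72 * 9.81 / 1.49
gamma_d = 17.908 kN/m^3


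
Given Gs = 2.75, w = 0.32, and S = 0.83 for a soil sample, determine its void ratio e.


Using the relation e = Gs * w / S
e = 2.75 * 0.32 / 0.83
e = 1.0602


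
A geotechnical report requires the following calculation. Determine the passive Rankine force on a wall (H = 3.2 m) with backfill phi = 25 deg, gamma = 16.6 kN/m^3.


Result: 209.41 kN/m

Derivation:
Compute passive earth pressure coefficient:
Kp = tan^2(45 + phi/2) = tan^2(57.5) = 2.463913
Compute passive force:
Pp = 0.5 * Kp * gamma * H^2
Pp = 0.5 * 2.463913 * 16.6 * 3.2^2
Pp = 209.41 kN/m


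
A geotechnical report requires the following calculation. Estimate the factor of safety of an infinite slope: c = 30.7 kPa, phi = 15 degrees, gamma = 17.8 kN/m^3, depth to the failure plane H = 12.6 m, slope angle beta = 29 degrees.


Using Fs = c / (gamma*H*sin(beta)*cos(beta)) + tan(phi)/tan(beta)
Cohesion contribution = 30.7 / (17.8*12.6*sin(29)*cos(29))
Cohesion contribution = 0.322818
Friction contribution = tan(15)/tan(29) = 0.483393
Fs = 0.322818 + 0.483393
Fs = 0.806


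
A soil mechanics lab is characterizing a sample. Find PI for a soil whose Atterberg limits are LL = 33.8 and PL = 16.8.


Using PI = LL - PL
PI = 33.8 - 16.8
PI = 17.0


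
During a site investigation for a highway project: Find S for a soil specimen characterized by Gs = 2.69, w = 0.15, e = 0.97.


Using S = Gs * w / e
S = 2.69 * 0.15 / 0.97
S = 0.416


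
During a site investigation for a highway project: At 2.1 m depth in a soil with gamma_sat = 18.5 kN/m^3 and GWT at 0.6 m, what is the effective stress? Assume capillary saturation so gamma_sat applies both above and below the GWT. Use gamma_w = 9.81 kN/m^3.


Result: 24.14 kPa

Derivation:
Total stress = gamma_sat * depth
sigma = 18.5 * 2.1 = 38.85 kPa
Pore water pressure u = gamma_w * (depth - d_wt)
u = 9.81 * (2.1 - 0.6) = 14.715 kPa
Effective stress = sigma - u
sigma' = 38.85 - 14.715 = 24.14 kPa


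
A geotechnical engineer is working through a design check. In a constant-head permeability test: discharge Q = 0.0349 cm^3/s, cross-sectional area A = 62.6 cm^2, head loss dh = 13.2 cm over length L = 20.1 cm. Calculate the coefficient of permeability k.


Result: 0.000849 cm/s

Derivation:
Compute hydraulic gradient:
i = dh / L = 13.2 / 20.1 = 0.656716
Then apply Darcy's law:
k = Q / (A * i)
k = 0.0349 / (62.6 * 0.656716)
k = 0.0349 / 41.1104
k = 0.000849 cm/s


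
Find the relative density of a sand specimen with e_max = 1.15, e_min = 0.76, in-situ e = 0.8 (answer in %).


Using Dr = (e_max - e) / (e_max - e_min) * 100
e_max - e = 1.15 - 0.8 = 0.35
e_max - e_min = 1.15 - 0.76 = 0.39
Dr = 0.35 / 0.39 * 100
Dr = 89.74 %


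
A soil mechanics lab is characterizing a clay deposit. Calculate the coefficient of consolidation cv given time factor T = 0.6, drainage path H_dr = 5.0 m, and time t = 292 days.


Using cv = T * H_dr^2 / t
H_dr^2 = 5.0^2 = 25.0
cv = 0.6 * 25.0 / 292
cv = 0.05137 m^2/day


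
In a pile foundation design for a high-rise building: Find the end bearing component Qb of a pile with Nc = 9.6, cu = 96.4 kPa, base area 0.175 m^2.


Using Qb = Nc * cu * Ab
Qb = 9.6 * 96.4 * 0.175
Qb = 161.95 kN


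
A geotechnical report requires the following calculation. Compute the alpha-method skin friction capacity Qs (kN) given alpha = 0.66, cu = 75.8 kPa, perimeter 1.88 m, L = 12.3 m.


Result: 1156.85 kN

Derivation:
Using Qs = alpha * cu * perimeter * L
Qs = 0.66 * 75.8 * 1.88 * 12.3
Qs = 1156.85 kN


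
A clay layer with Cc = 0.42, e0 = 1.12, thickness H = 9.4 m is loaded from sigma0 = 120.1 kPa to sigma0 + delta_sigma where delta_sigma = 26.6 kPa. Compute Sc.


Using Sc = Cc * H / (1 + e0) * log10((sigma0 + delta_sigma) / sigma0)
Stress ratio = (120.1 + 26.6) / 120.1 = 1.22148
log10(1.22148) = 0.0868871
Cc * H / (1 + e0) = 0.42 * 9.4 / (1 + 1.12) = 1.86226
Sc = 1.86226 * 0.0868871
Sc = 0.1618 m


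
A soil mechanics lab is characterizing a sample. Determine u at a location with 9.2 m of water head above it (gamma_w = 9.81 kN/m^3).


Using u = gamma_w * h_w
u = 9.81 * 9.2
u = 90.25 kPa


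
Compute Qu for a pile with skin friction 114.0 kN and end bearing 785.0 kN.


Using Qu = Qf + Qb
Qu = 114.0 + 785.0
Qu = 899.0 kN


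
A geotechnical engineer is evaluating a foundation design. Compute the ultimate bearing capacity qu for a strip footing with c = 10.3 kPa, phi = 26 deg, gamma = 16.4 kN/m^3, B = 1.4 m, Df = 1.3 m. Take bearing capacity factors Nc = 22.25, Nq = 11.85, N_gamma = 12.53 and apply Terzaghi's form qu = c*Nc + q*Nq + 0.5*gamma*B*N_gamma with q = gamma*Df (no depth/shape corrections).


Compute qu = c*Nc + gamma*Df*Nq + 0.5*gamma*B*N_gamma
Term 1: 10.3 * 22.25 = 229.175
Term 2: 16.4 * 1.3 * 11.85 = 252.642
Term 3: 0.5 * 16.4 * 1.4 * 12.53 = 143.8444
qu = 229.175 + 252.642 + 143.8444
qu = 625.66 kPa


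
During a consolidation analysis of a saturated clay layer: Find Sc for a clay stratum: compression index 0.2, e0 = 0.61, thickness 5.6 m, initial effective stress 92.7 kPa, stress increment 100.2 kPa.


Using Sc = Cc * H / (1 + e0) * log10((sigma0 + delta_sigma) / sigma0)
Stress ratio = (92.7 + 100.2) / 92.7 = 2.08091
log10(2.08091) = 0.318252
Cc * H / (1 + e0) = 0.2 * 5.6 / (1 + 0.61) = 0.695652
Sc = 0.695652 * 0.318252
Sc = 0.2214 m


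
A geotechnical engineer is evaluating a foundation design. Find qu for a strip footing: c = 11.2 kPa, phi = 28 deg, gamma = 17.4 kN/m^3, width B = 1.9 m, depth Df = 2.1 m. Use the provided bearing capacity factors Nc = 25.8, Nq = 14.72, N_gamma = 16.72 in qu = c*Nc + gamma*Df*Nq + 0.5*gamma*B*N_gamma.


Compute qu = c*Nc + gamma*Df*Nq + 0.5*gamma*B*N_gamma
Term 1: 11.2 * 25.8 = 288.96
Term 2: 17.4 * 2.1 * 14.72 = 537.8688
Term 3: 0.5 * 17.4 * 1.9 * 16.72 = 276.3816
qu = 288.96 + 537.8688 + 276.3816
qu = 1103.21 kPa


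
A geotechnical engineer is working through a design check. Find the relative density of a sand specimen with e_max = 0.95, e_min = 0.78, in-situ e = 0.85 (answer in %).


Result: 58.82 %

Derivation:
Using Dr = (e_max - e) / (e_max - e_min) * 100
e_max - e = 0.95 - 0.85 = 0.1
e_max - e_min = 0.95 - 0.78 = 0.17
Dr = 0.1 / 0.17 * 100
Dr = 58.82 %


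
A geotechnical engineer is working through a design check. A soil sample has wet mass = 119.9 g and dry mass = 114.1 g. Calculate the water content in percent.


Using w = (m_wet - m_dry) / m_dry * 100
m_wet - m_dry = 119.9 - 114.1 = 5.8 g
w = 5.8 / 114.1 * 100
w = 5.08 %


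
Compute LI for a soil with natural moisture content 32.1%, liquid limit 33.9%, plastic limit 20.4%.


Result: 0.867

Derivation:
First compute the plasticity index:
PI = LL - PL = 33.9 - 20.4 = 13.5
Then compute the liquidity index:
LI = (w - PL) / PI
LI = (32.1 - 20.4) / 13.5
LI = 0.867


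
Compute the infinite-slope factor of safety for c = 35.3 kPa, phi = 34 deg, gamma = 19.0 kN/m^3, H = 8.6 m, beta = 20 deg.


Result: 2.525

Derivation:
Using Fs = c / (gamma*H*sin(beta)*cos(beta)) + tan(phi)/tan(beta)
Cohesion contribution = 35.3 / (19.0*8.6*sin(20)*cos(20))
Cohesion contribution = 0.672179
Friction contribution = tan(34)/tan(20) = 1.8532
Fs = 0.672179 + 1.8532
Fs = 2.525


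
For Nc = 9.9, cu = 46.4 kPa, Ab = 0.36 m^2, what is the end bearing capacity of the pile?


Result: 165.37 kN

Derivation:
Using Qb = Nc * cu * Ab
Qb = 9.9 * 46.4 * 0.36
Qb = 165.37 kN


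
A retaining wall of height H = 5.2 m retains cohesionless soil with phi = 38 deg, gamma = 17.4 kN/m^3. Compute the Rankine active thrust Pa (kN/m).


Compute active earth pressure coefficient:
Ka = tan^2(45 - phi/2) = tan^2(26.0) = 0.237883
Compute active force:
Pa = 0.5 * Ka * gamma * H^2
Pa = 0.5 * 0.237883 * 17.4 * 5.2^2
Pa = 55.96 kN/m


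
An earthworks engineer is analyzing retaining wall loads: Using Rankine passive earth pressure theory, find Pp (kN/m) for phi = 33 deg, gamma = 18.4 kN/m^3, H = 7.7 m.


Result: 1850.29 kN/m

Derivation:
Compute passive earth pressure coefficient:
Kp = tan^2(45 + phi/2) = tan^2(61.5) = 3.39212
Compute passive force:
Pp = 0.5 * Kp * gamma * H^2
Pp = 0.5 * 3.39212 * 18.4 * 7.7^2
Pp = 1850.29 kN/m


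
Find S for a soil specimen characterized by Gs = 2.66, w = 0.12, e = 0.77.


Using S = Gs * w / e
S = 2.66 * 0.12 / 0.77
S = 0.4145


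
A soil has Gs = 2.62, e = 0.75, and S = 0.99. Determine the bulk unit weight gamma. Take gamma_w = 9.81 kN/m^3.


Using gamma = gamma_w * (Gs + S*e) / (1 + e)
Numerator: Gs + S*e = 2.62 + 0.99*0.75 = 3.3625
Denominator: 1 + e = 1 + 0.75 = 1.75
gamma = 9.81 * 3.3625 / 1.75
gamma = 18.849 kN/m^3


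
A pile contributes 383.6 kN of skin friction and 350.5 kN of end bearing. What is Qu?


Using Qu = Qf + Qb
Qu = 383.6 + 350.5
Qu = 734.1 kN


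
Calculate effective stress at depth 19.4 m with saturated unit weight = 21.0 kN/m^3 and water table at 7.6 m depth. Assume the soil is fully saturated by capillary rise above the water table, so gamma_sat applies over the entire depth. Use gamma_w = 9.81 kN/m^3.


Total stress = gamma_sat * depth
sigma = 21.0 * 19.4 = 407.4 kPa
Pore water pressure u = gamma_w * (depth - d_wt)
u = 9.81 * (19.4 - 7.6) = 115.758 kPa
Effective stress = sigma - u
sigma' = 407.4 - 115.758 = 291.64 kPa


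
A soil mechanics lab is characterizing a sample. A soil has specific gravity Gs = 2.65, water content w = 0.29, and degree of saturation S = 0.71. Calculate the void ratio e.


Using the relation e = Gs * w / S
e = 2.65 * 0.29 / 0.71
e = 1.0824


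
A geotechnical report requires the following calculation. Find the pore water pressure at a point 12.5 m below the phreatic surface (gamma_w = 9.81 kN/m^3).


Using u = gamma_w * h_w
u = 9.81 * 12.5
u = 122.62 kPa


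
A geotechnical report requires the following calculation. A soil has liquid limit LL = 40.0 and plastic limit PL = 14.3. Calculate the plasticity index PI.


Result: 25.7

Derivation:
Using PI = LL - PL
PI = 40.0 - 14.3
PI = 25.7


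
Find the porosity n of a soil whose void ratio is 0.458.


Using the relation n = e / (1 + e)
n = 0.458 / (1 + 0.458)
n = 0.458 / 1.458
n = 0.3141


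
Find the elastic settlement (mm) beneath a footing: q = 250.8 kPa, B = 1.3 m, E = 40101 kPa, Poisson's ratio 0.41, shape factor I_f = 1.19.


Using Se = q * B * (1 - nu^2) * I_f / E
1 - nu^2 = 1 - 0.41^2 = 0.8319
Se = 250.8 * 1.3 * 0.8319 * 1.19 / 40101
Se = 0.008049 m
Convert to mm: Se = 0.008049 * 1000 = 8.049 mm


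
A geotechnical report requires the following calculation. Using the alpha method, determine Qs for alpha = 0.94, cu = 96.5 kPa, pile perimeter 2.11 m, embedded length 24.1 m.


Using Qs = alpha * cu * perimeter * L
Qs = 0.94 * 96.5 * 2.11 * 24.1
Qs = 4612.69 kN


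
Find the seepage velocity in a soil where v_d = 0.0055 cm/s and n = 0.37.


Using v_s = v_d / n
v_s = 0.0055 / 0.37
v_s = 0.01486 cm/s


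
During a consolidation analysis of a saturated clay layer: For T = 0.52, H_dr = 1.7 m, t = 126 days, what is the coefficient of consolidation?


Using cv = T * H_dr^2 / t
H_dr^2 = 1.7^2 = 2.89
cv = 0.52 * 2.89 / 126
cv = 0.01193 m^2/day


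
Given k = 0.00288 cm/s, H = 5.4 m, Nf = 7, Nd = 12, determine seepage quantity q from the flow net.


Convert k to m/s for unit consistency with H:
k = 0.00288 cm/s = 0.00288 / 100 m/s = 2.88e-05 m/s
Using q = k * H * Nf / Nd
Nf / Nd = 7 / 12 = 0.5833
q = 2.88e-05 * 5.4 * 0.5833
q = 9.072e-05 m^3/s per m


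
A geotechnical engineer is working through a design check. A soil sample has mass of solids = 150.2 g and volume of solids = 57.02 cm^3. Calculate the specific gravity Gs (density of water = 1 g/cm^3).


Result: 2.634

Derivation:
Using Gs = m_s / (V_s * rho_w)
Since rho_w = 1 g/cm^3:
Gs = 150.2 / 57.02
Gs = 2.634


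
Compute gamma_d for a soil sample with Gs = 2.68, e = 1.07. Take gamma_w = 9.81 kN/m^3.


Result: 12.701 kN/m^3

Derivation:
Using gamma_d = Gs * gamma_w / (1 + e)
gamma_d = 2.68 * 9.81 / (1 + 1.07)
gamma_d = 2.68 * 9.81 / 2.07
gamma_d = 12.701 kN/m^3


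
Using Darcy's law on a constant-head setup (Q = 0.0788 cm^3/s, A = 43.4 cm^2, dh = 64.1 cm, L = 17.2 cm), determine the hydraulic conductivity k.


Result: 0.000487 cm/s

Derivation:
Compute hydraulic gradient:
i = dh / L = 64.1 / 17.2 = 3.72674
Then apply Darcy's law:
k = Q / (A * i)
k = 0.0788 / (43.4 * 3.72674)
k = 0.0788 / 161.741
k = 0.000487 cm/s


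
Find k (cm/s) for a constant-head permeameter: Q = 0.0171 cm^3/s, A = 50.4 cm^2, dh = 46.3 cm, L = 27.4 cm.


Compute hydraulic gradient:
i = dh / L = 46.3 / 27.4 = 1.68978
Then apply Darcy's law:
k = Q / (A * i)
k = 0.0171 / (50.4 * 1.68978)
k = 0.0171 / 85.165
k = 0.000201 cm/s


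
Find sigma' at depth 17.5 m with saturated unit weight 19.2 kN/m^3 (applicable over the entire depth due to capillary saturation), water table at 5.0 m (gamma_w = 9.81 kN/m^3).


Total stress = gamma_sat * depth
sigma = 19.2 * 17.5 = 336.0 kPa
Pore water pressure u = gamma_w * (depth - d_wt)
u = 9.81 * (17.5 - 5.0) = 122.625 kPa
Effective stress = sigma - u
sigma' = 336.0 - 122.625 = 213.38 kPa


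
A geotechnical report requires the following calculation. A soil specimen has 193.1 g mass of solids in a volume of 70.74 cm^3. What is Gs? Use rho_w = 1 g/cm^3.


Using Gs = m_s / (V_s * rho_w)
Since rho_w = 1 g/cm^3:
Gs = 193.1 / 70.74
Gs = 2.73


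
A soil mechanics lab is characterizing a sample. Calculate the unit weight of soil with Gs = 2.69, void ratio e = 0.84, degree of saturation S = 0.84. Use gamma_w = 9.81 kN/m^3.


Using gamma = gamma_w * (Gs + S*e) / (1 + e)
Numerator: Gs + S*e = 2.69 + 0.84*0.84 = 3.3956
Denominator: 1 + e = 1 + 0.84 = 1.84
gamma = 9.81 * 3.3956 / 1.84
gamma = 18.104 kN/m^3


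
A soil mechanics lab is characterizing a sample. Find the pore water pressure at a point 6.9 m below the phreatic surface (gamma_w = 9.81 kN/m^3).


Result: 67.69 kPa

Derivation:
Using u = gamma_w * h_w
u = 9.81 * 6.9
u = 67.69 kPa


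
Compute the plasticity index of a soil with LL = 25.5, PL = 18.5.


Result: 7.0

Derivation:
Using PI = LL - PL
PI = 25.5 - 18.5
PI = 7.0


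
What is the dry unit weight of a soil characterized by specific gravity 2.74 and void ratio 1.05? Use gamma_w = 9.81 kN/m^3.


Result: 13.112 kN/m^3

Derivation:
Using gamma_d = Gs * gamma_w / (1 + e)
gamma_d = 2.74 * 9.81 / (1 + 1.05)
gamma_d = 2.74 * 9.81 / 2.05
gamma_d = 13.112 kN/m^3


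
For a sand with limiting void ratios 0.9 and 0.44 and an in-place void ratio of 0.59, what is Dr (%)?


Using Dr = (e_max - e) / (e_max - e_min) * 100
e_max - e = 0.9 - 0.59 = 0.31
e_max - e_min = 0.9 - 0.44 = 0.46
Dr = 0.31 / 0.46 * 100
Dr = 67.39 %


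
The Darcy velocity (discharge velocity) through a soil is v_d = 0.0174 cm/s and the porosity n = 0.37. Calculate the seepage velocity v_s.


Using v_s = v_d / n
v_s = 0.0174 / 0.37
v_s = 0.04703 cm/s


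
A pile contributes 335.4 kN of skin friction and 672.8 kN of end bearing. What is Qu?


Result: 1008.2 kN

Derivation:
Using Qu = Qf + Qb
Qu = 335.4 + 672.8
Qu = 1008.2 kN


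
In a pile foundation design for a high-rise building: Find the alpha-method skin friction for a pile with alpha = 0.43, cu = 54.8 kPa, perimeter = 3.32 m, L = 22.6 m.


Using Qs = alpha * cu * perimeter * L
Qs = 0.43 * 54.8 * 3.32 * 22.6
Qs = 1768.05 kN


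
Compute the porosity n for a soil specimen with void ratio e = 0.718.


Using the relation n = e / (1 + e)
n = 0.718 / (1 + 0.718)
n = 0.718 / 1.718
n = 0.4179


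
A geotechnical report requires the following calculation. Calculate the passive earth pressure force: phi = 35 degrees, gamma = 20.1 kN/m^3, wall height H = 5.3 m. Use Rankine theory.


Compute passive earth pressure coefficient:
Kp = tan^2(45 + phi/2) = tan^2(62.5) = 3.690172
Compute passive force:
Pp = 0.5 * Kp * gamma * H^2
Pp = 0.5 * 3.690172 * 20.1 * 5.3^2
Pp = 1041.75 kN/m


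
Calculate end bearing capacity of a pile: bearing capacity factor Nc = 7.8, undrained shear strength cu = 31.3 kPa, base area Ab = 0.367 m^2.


Using Qb = Nc * cu * Ab
Qb = 7.8 * 31.3 * 0.367
Qb = 89.6 kN


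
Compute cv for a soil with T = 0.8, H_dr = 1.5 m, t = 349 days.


Using cv = T * H_dr^2 / t
H_dr^2 = 1.5^2 = 2.25
cv = 0.8 * 2.25 / 349
cv = 0.00516 m^2/day


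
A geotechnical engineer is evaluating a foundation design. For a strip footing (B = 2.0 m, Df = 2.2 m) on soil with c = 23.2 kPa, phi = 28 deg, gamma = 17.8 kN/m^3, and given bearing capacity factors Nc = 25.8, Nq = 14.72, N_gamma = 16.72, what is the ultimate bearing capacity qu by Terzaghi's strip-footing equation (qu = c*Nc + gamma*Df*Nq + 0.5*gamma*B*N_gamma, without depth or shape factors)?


Compute qu = c*Nc + gamma*Df*Nq + 0.5*gamma*B*N_gamma
Term 1: 23.2 * 25.8 = 598.56
Term 2: 17.8 * 2.2 * 14.72 = 576.4352
Term 3: 0.5 * 17.8 * 2.0 * 16.72 = 297.616
qu = 598.56 + 576.4352 + 297.616
qu = 1472.61 kPa


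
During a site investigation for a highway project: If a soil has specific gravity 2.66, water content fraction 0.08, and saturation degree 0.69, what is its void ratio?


Using the relation e = Gs * w / S
e = 2.66 * 0.08 / 0.69
e = 0.3084


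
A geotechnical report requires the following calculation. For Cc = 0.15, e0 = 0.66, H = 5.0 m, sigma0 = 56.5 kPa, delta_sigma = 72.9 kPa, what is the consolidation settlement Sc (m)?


Using Sc = Cc * H / (1 + e0) * log10((sigma0 + delta_sigma) / sigma0)
Stress ratio = (56.5 + 72.9) / 56.5 = 2.29027
log10(2.29027) = 0.359886
Cc * H / (1 + e0) = 0.15 * 5.0 / (1 + 0.66) = 0.451807
Sc = 0.451807 * 0.359886
Sc = 0.1626 m


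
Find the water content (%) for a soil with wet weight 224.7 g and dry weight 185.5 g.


Using w = (m_wet - m_dry) / m_dry * 100
m_wet - m_dry = 224.7 - 185.5 = 39.2 g
w = 39.2 / 185.5 * 100
w = 21.13 %


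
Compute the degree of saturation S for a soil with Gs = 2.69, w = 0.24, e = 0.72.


Using S = Gs * w / e
S = 2.69 * 0.24 / 0.72
S = 0.8967


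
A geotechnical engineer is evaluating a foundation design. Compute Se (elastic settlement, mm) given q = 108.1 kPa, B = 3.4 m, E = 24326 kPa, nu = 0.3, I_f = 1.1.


Using Se = q * B * (1 - nu^2) * I_f / E
1 - nu^2 = 1 - 0.3^2 = 0.91
Se = 108.1 * 3.4 * 0.91 * 1.1 / 24326
Se = 0.015124 m
Convert to mm: Se = 0.015124 * 1000 = 15.124 mm
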